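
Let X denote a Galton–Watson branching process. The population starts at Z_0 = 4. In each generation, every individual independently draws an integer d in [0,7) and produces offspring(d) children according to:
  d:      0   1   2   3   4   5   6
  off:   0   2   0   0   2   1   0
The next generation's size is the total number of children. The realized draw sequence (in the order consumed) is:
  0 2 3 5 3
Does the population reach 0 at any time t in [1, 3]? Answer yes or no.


gen 0: Z_0=4, draws=[0, 2, 3, 5], offspring=[0, 0, 0, 1], Z_1=1
gen 1: Z_1=1, draws=[3], offspring=[0], Z_2=0
gen 2: Z_2=0, draws=[], offspring=[], Z_3=0

yes


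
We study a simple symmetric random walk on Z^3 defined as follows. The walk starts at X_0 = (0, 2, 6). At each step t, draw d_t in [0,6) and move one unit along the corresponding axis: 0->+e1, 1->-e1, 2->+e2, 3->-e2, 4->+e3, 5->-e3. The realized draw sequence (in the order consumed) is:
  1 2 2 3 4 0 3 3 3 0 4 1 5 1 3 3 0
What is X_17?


(0, -2, 7)

t=0: X=(0, 2, 6), d=1 → -e1, X_1=(-1, 2, 6)
t=1: X=(-1, 2, 6), d=2 → +e2, X_2=(-1, 3, 6)
t=2: X=(-1, 3, 6), d=2 → +e2, X_3=(-1, 4, 6)
t=3: X=(-1, 4, 6), d=3 → -e2, X_4=(-1, 3, 6)
t=4: X=(-1, 3, 6), d=4 → +e3, X_5=(-1, 3, 7)
t=5: X=(-1, 3, 7), d=0 → +e1, X_6=(0, 3, 7)
t=6: X=(0, 3, 7), d=3 → -e2, X_7=(0, 2, 7)
t=7: X=(0, 2, 7), d=3 → -e2, X_8=(0, 1, 7)
t=8: X=(0, 1, 7), d=3 → -e2, X_9=(0, 0, 7)
t=9: X=(0, 0, 7), d=0 → +e1, X_10=(1, 0, 7)
t=10: X=(1, 0, 7), d=4 → +e3, X_11=(1, 0, 8)
t=11: X=(1, 0, 8), d=1 → -e1, X_12=(0, 0, 8)
t=12: X=(0, 0, 8), d=5 → -e3, X_13=(0, 0, 7)
t=13: X=(0, 0, 7), d=1 → -e1, X_14=(-1, 0, 7)
t=14: X=(-1, 0, 7), d=3 → -e2, X_15=(-1, -1, 7)
t=15: X=(-1, -1, 7), d=3 → -e2, X_16=(-1, -2, 7)
t=16: X=(-1, -2, 7), d=0 → +e1, X_17=(0, -2, 7)


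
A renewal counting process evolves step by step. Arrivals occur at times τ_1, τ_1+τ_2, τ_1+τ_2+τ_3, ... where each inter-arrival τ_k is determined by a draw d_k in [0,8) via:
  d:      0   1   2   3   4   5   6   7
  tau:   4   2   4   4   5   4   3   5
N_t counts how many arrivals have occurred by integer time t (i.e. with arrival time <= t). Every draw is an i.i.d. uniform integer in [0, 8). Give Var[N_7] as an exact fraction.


Inter-arrival values over d=0..7: [4, 2, 4, 4, 5, 4, 3, 5]
Each d has probability 1/8, so the pmf of τ is: f(2) = 1/8, f(3) = 1/8, f(4) = 1/2, f(5) = 1/4
Let p_n(j) = P(N_n = j), with p_0 = [1]. Condition on τ_1: p_n(0) = P(τ > n), and for j >= 1, p_n(j) = Σ_{k<=n} f(k)·p_{n−k}(j−1)
p_1 = [1]  (j = 0)
p_2 = [7/8, 1/8]  (j = 0..1)
p_3 = [3/4, 1/4]  (j = 0..1)
p_4 = [1/4, 47/64, 1/64]  (j = 0..2)
p_5 = [0, 61/64, 3/64]  (j = 0..2)
p_6 = [0, 13/16, 95/512, 1/512]  (j = 0..3)
p_7 = [0, 5/8, 47/128, 1/128]  (j = 0..3)
E[N_7] = Σ j·p_7(j) = 177/128;  E[N_7²] = Σ j²·p_7(j) = 277/128
Var[N_7] = 277/128 − (177/128)² = 4127/16384

4127/16384


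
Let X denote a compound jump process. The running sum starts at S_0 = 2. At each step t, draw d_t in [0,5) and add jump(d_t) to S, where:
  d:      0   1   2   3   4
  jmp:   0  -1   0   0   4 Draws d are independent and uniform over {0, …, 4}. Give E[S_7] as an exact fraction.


31/5

Outcome values over d=0..4: [0, -1, 0, 0, 4]
Σy = 3, Σy² = 17, M = 5
μ = 3/5 = 3/5,  σ² = 17/5 − (3/5)² = 76/25
E[S_7] = 2 + 7·(3/5) = 31/5


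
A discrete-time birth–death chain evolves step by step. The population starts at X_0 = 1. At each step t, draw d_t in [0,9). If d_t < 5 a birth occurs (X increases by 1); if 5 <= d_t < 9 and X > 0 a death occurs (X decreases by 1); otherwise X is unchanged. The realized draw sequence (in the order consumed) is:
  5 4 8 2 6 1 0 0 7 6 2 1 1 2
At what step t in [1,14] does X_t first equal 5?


14

t=0: X=1, d=5 → death, X_1=0
t=1: X=0, d=4 → birth, X_2=1
t=2: X=1, d=8 → death, X_3=0
t=3: X=0, d=2 → birth, X_4=1
t=4: X=1, d=6 → death, X_5=0
t=5: X=0, d=1 → birth, X_6=1
t=6: X=1, d=0 → birth, X_7=2
t=7: X=2, d=0 → birth, X_8=3
t=8: X=3, d=7 → death, X_9=2
t=9: X=2, d=6 → death, X_10=1
t=10: X=1, d=2 → birth, X_11=2
t=11: X=2, d=1 → birth, X_12=3
t=12: X=3, d=1 → birth, X_13=4
t=13: X=4, d=2 → birth, X_14=5


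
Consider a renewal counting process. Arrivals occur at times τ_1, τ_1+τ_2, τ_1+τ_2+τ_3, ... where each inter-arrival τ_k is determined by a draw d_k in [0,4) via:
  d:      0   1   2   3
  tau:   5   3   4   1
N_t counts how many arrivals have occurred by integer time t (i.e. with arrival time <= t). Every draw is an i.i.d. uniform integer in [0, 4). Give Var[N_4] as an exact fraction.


32903/65536

Inter-arrival values over d=0..3: [5, 3, 4, 1]
Each d has probability 1/4, so the pmf of τ is: f(1) = 1/4, f(3) = 1/4, f(4) = 1/4, f(5) = 1/4
Let p_n(j) = P(N_n = j), with p_0 = [1]. Condition on τ_1: p_n(0) = P(τ > n), and for j >= 1, p_n(j) = Σ_{k<=n} f(k)·p_{n−k}(j−1)
p_1 = [3/4, 1/4]  (j = 0..1)
p_2 = [3/4, 3/16, 1/16]  (j = 0..2)
p_3 = [1/2, 7/16, 3/64, 1/64]  (j = 0..3)
p_4 = [1/4, 9/16, 11/64, 3/256, 1/256]  (j = 0..4)
E[N_4] = Σ j·p_4(j) = 245/256;  E[N_4²] = Σ j²·p_4(j) = 363/256
Var[N_4] = 363/256 − (245/256)² = 32903/65536


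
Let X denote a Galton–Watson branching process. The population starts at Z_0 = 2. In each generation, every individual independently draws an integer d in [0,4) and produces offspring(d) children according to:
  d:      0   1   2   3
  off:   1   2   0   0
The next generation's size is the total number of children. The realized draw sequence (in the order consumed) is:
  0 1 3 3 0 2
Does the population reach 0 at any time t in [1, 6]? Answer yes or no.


gen 0: Z_0=2, draws=[0, 1], offspring=[1, 2], Z_1=3
gen 1: Z_1=3, draws=[3, 3, 0], offspring=[0, 0, 1], Z_2=1
gen 2: Z_2=1, draws=[2], offspring=[0], Z_3=0
gen 3: Z_3=0, draws=[], offspring=[], Z_4=0
gen 4: Z_4=0, draws=[], offspring=[], Z_5=0
gen 5: Z_5=0, draws=[], offspring=[], Z_6=0

yes


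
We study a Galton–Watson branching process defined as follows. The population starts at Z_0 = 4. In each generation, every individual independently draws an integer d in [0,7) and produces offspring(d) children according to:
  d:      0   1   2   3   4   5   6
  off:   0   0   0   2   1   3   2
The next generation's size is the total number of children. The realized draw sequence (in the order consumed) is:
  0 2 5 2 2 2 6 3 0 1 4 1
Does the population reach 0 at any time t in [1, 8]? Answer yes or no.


gen 0: Z_0=4, draws=[0, 2, 5, 2], offspring=[0, 0, 3, 0], Z_1=3
gen 1: Z_1=3, draws=[2, 2, 6], offspring=[0, 0, 2], Z_2=2
gen 2: Z_2=2, draws=[3, 0], offspring=[2, 0], Z_3=2
gen 3: Z_3=2, draws=[1, 4], offspring=[0, 1], Z_4=1
gen 4: Z_4=1, draws=[1], offspring=[0], Z_5=0
gen 5: Z_5=0, draws=[], offspring=[], Z_6=0
gen 6: Z_6=0, draws=[], offspring=[], Z_7=0
gen 7: Z_7=0, draws=[], offspring=[], Z_8=0

yes


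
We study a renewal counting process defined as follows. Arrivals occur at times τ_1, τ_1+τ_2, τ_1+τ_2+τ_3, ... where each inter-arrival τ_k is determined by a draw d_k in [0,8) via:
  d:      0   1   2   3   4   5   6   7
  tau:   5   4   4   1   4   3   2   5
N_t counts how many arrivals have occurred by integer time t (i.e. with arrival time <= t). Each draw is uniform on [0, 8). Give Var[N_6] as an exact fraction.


25037467423/68719476736

Inter-arrival values over d=0..7: [5, 4, 4, 1, 4, 3, 2, 5]
Each d has probability 1/8, so the pmf of τ is: f(1) = 1/8, f(2) = 1/8, f(3) = 1/8, f(4) = 3/8, f(5) = 1/4
Let p_n(j) = P(N_n = j), with p_0 = [1]. Condition on τ_1: p_n(0) = P(τ > n), and for j >= 1, p_n(j) = Σ_{k<=n} f(k)·p_{n−k}(j−1)
p_1 = [7/8, 1/8]  (j = 0..1)
p_2 = [3/4, 15/64, 1/64]  (j = 0..2)
p_3 = [5/8, 21/64, 23/512, 1/512]  (j = 0..3)
p_4 = [1/4, 21/32, 11/128, 31/4096, 1/4096]  (j = 0..4)
p_5 = [0, 25/32, 51/256, 75/4096, 39/32768, 1/32768]  (j = 0..5)
p_6 = [0, 39/64, 87/256, 193/4096, 57/16384, 47/262144, 1/262144]  (j = 0..6)
E[N_6] = Σ j·p_6(j) = 378865/262144;  E[N_6²] = Σ j²·p_6(j) = 643067/262144
Var[N_6] = 643067/262144 − (378865/262144)² = 25037467423/68719476736


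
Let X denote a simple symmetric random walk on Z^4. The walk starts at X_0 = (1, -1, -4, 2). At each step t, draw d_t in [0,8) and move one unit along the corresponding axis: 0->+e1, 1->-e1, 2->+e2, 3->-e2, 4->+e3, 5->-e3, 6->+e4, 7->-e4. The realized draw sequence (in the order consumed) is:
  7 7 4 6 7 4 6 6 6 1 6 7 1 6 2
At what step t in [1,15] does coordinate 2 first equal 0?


15

t=0: X=(1, -1, -4, 2), d=7 → -e4, X_1=(1, -1, -4, 1)
t=1: X=(1, -1, -4, 1), d=7 → -e4, X_2=(1, -1, -4, 0)
t=2: X=(1, -1, -4, 0), d=4 → +e3, X_3=(1, -1, -3, 0)
t=3: X=(1, -1, -3, 0), d=6 → +e4, X_4=(1, -1, -3, 1)
t=4: X=(1, -1, -3, 1), d=7 → -e4, X_5=(1, -1, -3, 0)
t=5: X=(1, -1, -3, 0), d=4 → +e3, X_6=(1, -1, -2, 0)
t=6: X=(1, -1, -2, 0), d=6 → +e4, X_7=(1, -1, -2, 1)
t=7: X=(1, -1, -2, 1), d=6 → +e4, X_8=(1, -1, -2, 2)
t=8: X=(1, -1, -2, 2), d=6 → +e4, X_9=(1, -1, -2, 3)
t=9: X=(1, -1, -2, 3), d=1 → -e1, X_10=(0, -1, -2, 3)
t=10: X=(0, -1, -2, 3), d=6 → +e4, X_11=(0, -1, -2, 4)
t=11: X=(0, -1, -2, 4), d=7 → -e4, X_12=(0, -1, -2, 3)
t=12: X=(0, -1, -2, 3), d=1 → -e1, X_13=(-1, -1, -2, 3)
t=13: X=(-1, -1, -2, 3), d=6 → +e4, X_14=(-1, -1, -2, 4)
t=14: X=(-1, -1, -2, 4), d=2 → +e2, X_15=(-1, 0, -2, 4)


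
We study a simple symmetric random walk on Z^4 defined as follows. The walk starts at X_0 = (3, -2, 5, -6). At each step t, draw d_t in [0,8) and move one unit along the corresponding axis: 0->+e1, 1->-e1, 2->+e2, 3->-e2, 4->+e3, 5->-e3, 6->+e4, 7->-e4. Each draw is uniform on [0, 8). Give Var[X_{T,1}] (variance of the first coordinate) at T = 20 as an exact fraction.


5

Outcome values over d=0..7: [1, -1, 0, 0, 0, 0, 0, 0]
Σy = 0, Σy² = 2, M = 8
μ = 0/8 = 0,  σ² = 2/8 − (0)² = 1/4
Independent increments: Var[X_20] = 20·σ² = 20·(1/4) = 5


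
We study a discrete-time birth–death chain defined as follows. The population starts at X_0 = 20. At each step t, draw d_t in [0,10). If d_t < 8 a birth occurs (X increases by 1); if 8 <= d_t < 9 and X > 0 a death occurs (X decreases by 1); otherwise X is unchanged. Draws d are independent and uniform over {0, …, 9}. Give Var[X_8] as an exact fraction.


X can drop by at most 1 per step and X_0 = 20 > T = 8, so X_t >= 20 − t >= 12 > 0 for every t <= 8: the floor at 0 (the 'and X > 0' condition) never binds. Hence X_8 = X_0 + Σ_{t<8} Y_t with i.i.d. increments Y_t = y(d_t) ∈ {+1, −1, 0}.
Outcome values over d=0..9: [1, 1, 1, 1, 1, 1, 1, 1, -1, 0]
Σy = 7, Σy² = 9, M = 10
μ = 7/10 = 7/10,  σ² = 9/10 − (7/10)² = 41/100
Independent increments: Var[X_8] = 8·σ² = 8·(41/100) = 82/25

82/25


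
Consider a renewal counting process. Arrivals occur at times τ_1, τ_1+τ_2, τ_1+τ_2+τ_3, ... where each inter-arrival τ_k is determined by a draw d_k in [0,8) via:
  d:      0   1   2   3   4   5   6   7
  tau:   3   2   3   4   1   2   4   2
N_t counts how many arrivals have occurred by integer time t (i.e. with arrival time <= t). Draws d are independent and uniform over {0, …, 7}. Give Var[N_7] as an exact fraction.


Inter-arrival values over d=0..7: [3, 2, 3, 4, 1, 2, 4, 2]
Each d has probability 1/8, so the pmf of τ is: f(1) = 1/8, f(2) = 3/8, f(3) = 1/4, f(4) = 1/4
Let p_n(j) = P(N_n = j), with p_0 = [1]. Condition on τ_1: p_n(0) = P(τ > n), and for j >= 1, p_n(j) = Σ_{k<=n} f(k)·p_{n−k}(j−1)
p_1 = [7/8, 1/8]  (j = 0..1)
p_2 = [1/2, 31/64, 1/64]  (j = 0..2)
p_3 = [1/4, 41/64, 55/512, 1/512]  (j = 0..3)
p_4 = [0, 11/16, 75/256, 79/4096, 1/4096]  (j = 0..4)
p_5 = [0, 7/16, 245/512, 331/4096, 103/32768, 1/32768]  (j = 0..5)
p_6 = [0, 3/16, 19/32, 821/4096, 73/4096, 127/262144, 1/262144]  (j = 0..6)
p_7 = [0, 1/16, 133/256, 1449/4096, 497/8192, 909/262144, 151/2097152, 1/2097152]  (j = 0..7)
E[N_7] = Σ j·p_7(j) = 5082009/2097152;  E[N_7²] = Σ j²·p_7(j) = 13389205/2097152
Var[N_7] = 13389205/2097152 − (5082009/2097152)² = 2252382568079/4398046511104

2252382568079/4398046511104


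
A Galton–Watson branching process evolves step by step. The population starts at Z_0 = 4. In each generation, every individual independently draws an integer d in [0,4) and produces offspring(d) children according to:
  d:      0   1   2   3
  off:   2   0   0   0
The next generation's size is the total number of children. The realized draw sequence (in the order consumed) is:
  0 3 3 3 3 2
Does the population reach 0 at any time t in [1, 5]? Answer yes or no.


yes

gen 0: Z_0=4, draws=[0, 3, 3, 3], offspring=[2, 0, 0, 0], Z_1=2
gen 1: Z_1=2, draws=[3, 2], offspring=[0, 0], Z_2=0
gen 2: Z_2=0, draws=[], offspring=[], Z_3=0
gen 3: Z_3=0, draws=[], offspring=[], Z_4=0
gen 4: Z_4=0, draws=[], offspring=[], Z_5=0


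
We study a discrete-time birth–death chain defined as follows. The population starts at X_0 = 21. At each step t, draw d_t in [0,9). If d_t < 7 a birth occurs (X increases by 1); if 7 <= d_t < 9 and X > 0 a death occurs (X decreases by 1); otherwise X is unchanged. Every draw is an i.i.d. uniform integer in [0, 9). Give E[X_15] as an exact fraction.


88/3

X can drop by at most 1 per step and X_0 = 21 > T = 15, so X_t >= 21 − t >= 6 > 0 for every t <= 15: the floor at 0 (the 'and X > 0' condition) never binds. Hence X_15 = X_0 + Σ_{t<15} Y_t with i.i.d. increments Y_t = y(d_t) ∈ {+1, −1, 0}.
Outcome values over d=0..8: [1, 1, 1, 1, 1, 1, 1, -1, -1]
Σy = 5, Σy² = 9, M = 9
μ = 5/9 = 5/9,  σ² = 9/9 − (5/9)² = 56/81
E[X_15] = 21 + 15·(5/9) = 88/3


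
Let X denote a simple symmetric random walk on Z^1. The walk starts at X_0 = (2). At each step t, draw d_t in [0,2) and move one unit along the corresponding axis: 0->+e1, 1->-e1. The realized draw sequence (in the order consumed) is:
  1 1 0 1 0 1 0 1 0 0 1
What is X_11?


t=0: X=(2), d=1 → -e1, X_1=(1)
t=1: X=(1), d=1 → -e1, X_2=(0)
t=2: X=(0), d=0 → +e1, X_3=(1)
t=3: X=(1), d=1 → -e1, X_4=(0)
t=4: X=(0), d=0 → +e1, X_5=(1)
t=5: X=(1), d=1 → -e1, X_6=(0)
t=6: X=(0), d=0 → +e1, X_7=(1)
t=7: X=(1), d=1 → -e1, X_8=(0)
t=8: X=(0), d=0 → +e1, X_9=(1)
t=9: X=(1), d=0 → +e1, X_10=(2)
t=10: X=(2), d=1 → -e1, X_11=(1)

(1)


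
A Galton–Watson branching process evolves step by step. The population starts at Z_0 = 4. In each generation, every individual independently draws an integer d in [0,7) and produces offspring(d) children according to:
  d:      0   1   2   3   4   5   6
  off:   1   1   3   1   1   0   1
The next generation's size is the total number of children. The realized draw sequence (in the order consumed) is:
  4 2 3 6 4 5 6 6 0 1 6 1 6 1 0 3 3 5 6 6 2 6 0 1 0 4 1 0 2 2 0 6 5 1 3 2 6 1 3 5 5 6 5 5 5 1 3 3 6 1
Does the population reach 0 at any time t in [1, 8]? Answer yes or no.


no

gen 0: Z_0=4, draws=[4, 2, 3, 6], offspring=[1, 3, 1, 1], Z_1=6
gen 1: Z_1=6, draws=[4, 5, 6, 6, 0, 1], offspring=[1, 0, 1, 1, 1, 1], Z_2=5
gen 2: Z_2=5, draws=[6, 1, 6, 1, 0], offspring=[1, 1, 1, 1, 1], Z_3=5
gen 3: Z_3=5, draws=[3, 3, 5, 6, 6], offspring=[1, 1, 0, 1, 1], Z_4=4
gen 4: Z_4=4, draws=[2, 6, 0, 1], offspring=[3, 1, 1, 1], Z_5=6
gen 5: Z_5=6, draws=[0, 4, 1, 0, 2, 2], offspring=[1, 1, 1, 1, 3, 3], Z_6=10
gen 6: Z_6=10, draws=[0, 6, 5, 1, 3, 2, 6, 1, 3, 5], offspring=[1, 1, 0, 1, 1, 3, 1, 1, 1, 0], Z_7=10
gen 7: Z_7=10, draws=[5, 6, 5, 5, 5, 1, 3, 3, 6, 1], offspring=[0, 1, 0, 0, 0, 1, 1, 1, 1, 1], Z_8=6


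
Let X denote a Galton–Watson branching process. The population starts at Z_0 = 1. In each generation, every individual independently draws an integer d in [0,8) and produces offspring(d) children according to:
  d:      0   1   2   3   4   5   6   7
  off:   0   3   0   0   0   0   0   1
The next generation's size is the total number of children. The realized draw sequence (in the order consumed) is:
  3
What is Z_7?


gen 0: Z_0=1, draws=[3], offspring=[0], Z_1=0
gen 1: Z_1=0, draws=[], offspring=[], Z_2=0
gen 2: Z_2=0, draws=[], offspring=[], Z_3=0
gen 3: Z_3=0, draws=[], offspring=[], Z_4=0
gen 4: Z_4=0, draws=[], offspring=[], Z_5=0
gen 5: Z_5=0, draws=[], offspring=[], Z_6=0
gen 6: Z_6=0, draws=[], offspring=[], Z_7=0

0


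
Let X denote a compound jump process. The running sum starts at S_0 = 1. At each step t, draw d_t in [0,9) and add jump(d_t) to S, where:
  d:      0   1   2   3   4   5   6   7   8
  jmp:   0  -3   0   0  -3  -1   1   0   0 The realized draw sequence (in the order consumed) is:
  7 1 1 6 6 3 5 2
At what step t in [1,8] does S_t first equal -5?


3

t=0: S=1, d=7, jump=0, S_1=1
t=1: S=1, d=1, jump=-3, S_2=-2
t=2: S=-2, d=1, jump=-3, S_3=-5
t=3: S=-5, d=6, jump=1, S_4=-4
t=4: S=-4, d=6, jump=1, S_5=-3
t=5: S=-3, d=3, jump=0, S_6=-3
t=6: S=-3, d=5, jump=-1, S_7=-4
t=7: S=-4, d=2, jump=0, S_8=-4


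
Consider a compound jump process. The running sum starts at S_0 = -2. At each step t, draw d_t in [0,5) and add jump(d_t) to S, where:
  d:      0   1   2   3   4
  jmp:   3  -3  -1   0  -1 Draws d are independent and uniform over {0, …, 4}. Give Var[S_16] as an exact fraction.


1536/25

Outcome values over d=0..4: [3, -3, -1, 0, -1]
Σy = -2, Σy² = 20, M = 5
μ = -2/5 = -2/5,  σ² = 20/5 − (-2/5)² = 96/25
Independent increments: Var[S_16] = 16·σ² = 16·(96/25) = 1536/25


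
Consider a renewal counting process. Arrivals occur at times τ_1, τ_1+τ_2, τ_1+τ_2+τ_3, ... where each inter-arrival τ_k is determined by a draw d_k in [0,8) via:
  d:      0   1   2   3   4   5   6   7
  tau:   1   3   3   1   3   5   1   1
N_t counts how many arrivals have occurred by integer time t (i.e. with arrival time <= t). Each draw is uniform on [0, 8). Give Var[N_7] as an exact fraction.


Inter-arrival values over d=0..7: [1, 3, 3, 1, 3, 5, 1, 1]
Each d has probability 1/8, so the pmf of τ is: f(1) = 1/2, f(3) = 3/8, f(5) = 1/8
Let p_n(j) = P(N_n = j), with p_0 = [1]. Condition on τ_1: p_n(0) = P(τ > n), and for j >= 1, p_n(j) = Σ_{k<=n} f(k)·p_{n−k}(j−1)
p_1 = [1/2, 1/2]  (j = 0..1)
p_2 = [1/2, 1/4, 1/4]  (j = 0..2)
p_3 = [1/8, 5/8, 1/8, 1/8]  (j = 0..3)
p_4 = [1/8, 1/4, 1/2, 1/16, 1/16]  (j = 0..4)
p_5 = [0, 3/8, 7/32, 11/32, 1/32, 1/32]  (j = 0..5)
p_6 = [0, 7/64, 31/64, 5/32, 7/32, 1/64, 1/64]  (j = 0..6)
p_7 = [0, 7/64, 23/128, 59/128, 13/128, 17/128, 1/128, 1/128]  (j = 0..7)
E[N_7] = Σ j·p_7(j) = 387/128;  E[N_7²] = Σ j²·p_7(j) = 1355/128
Var[N_7] = 1355/128 − (387/128)² = 23671/16384

23671/16384


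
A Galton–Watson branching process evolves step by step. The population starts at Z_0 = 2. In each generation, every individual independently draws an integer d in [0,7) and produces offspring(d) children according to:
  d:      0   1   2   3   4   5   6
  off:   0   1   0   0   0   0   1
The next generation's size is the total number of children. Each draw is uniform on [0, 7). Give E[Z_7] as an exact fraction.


Outcome values over d=0..6: [0, 1, 0, 0, 0, 0, 1]
Σy = 2, Σy² = 2, M = 7
μ = 2/7 = 2/7,  σ² = 2/7 − (2/7)² = 10/49
E[Z_0] = 2
E[Z_1] = 2/7·E[Z_0] = 4/7
E[Z_2] = 2/7·E[Z_1] = 8/49
E[Z_3] = 2/7·E[Z_2] = 16/343
E[Z_4] = 2/7·E[Z_3] = 32/2401
E[Z_5] = 2/7·E[Z_4] = 64/16807
E[Z_6] = 2/7·E[Z_5] = 128/117649
E[Z_7] = 2/7·E[Z_6] = 256/823543

256/823543


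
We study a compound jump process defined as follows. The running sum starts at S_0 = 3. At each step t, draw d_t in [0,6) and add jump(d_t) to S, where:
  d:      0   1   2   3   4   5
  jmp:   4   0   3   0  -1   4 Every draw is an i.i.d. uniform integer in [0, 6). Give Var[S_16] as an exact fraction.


608/9

Outcome values over d=0..5: [4, 0, 3, 0, -1, 4]
Σy = 10, Σy² = 42, M = 6
μ = 10/6 = 5/3,  σ² = 42/6 − (5/3)² = 38/9
Independent increments: Var[S_16] = 16·σ² = 16·(38/9) = 608/9


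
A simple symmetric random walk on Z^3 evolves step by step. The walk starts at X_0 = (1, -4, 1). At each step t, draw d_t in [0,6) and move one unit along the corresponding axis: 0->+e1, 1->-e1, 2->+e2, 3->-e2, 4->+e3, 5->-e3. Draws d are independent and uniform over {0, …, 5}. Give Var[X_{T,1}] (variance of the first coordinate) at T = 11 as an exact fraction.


Outcome values over d=0..5: [1, -1, 0, 0, 0, 0]
Σy = 0, Σy² = 2, M = 6
μ = 0/6 = 0,  σ² = 2/6 − (0)² = 1/3
Independent increments: Var[X_11] = 11·σ² = 11·(1/3) = 11/3

11/3


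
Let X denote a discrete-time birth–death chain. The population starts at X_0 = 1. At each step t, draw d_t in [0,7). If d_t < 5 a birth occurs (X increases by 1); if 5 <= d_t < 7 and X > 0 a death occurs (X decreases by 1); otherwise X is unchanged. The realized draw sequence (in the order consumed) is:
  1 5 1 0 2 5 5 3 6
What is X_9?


t=0: X=1, d=1 → birth, X_1=2
t=1: X=2, d=5 → death, X_2=1
t=2: X=1, d=1 → birth, X_3=2
t=3: X=2, d=0 → birth, X_4=3
t=4: X=3, d=2 → birth, X_5=4
t=5: X=4, d=5 → death, X_6=3
t=6: X=3, d=5 → death, X_7=2
t=7: X=2, d=3 → birth, X_8=3
t=8: X=3, d=6 → death, X_9=2

2


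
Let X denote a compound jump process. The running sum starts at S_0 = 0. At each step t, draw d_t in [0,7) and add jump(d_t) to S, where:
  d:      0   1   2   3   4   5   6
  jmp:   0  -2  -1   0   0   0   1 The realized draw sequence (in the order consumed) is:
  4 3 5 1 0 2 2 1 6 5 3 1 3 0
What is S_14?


t=0: S=0, d=4, jump=0, S_1=0
t=1: S=0, d=3, jump=0, S_2=0
t=2: S=0, d=5, jump=0, S_3=0
t=3: S=0, d=1, jump=-2, S_4=-2
t=4: S=-2, d=0, jump=0, S_5=-2
t=5: S=-2, d=2, jump=-1, S_6=-3
t=6: S=-3, d=2, jump=-1, S_7=-4
t=7: S=-4, d=1, jump=-2, S_8=-6
t=8: S=-6, d=6, jump=1, S_9=-5
t=9: S=-5, d=5, jump=0, S_10=-5
t=10: S=-5, d=3, jump=0, S_11=-5
t=11: S=-5, d=1, jump=-2, S_12=-7
t=12: S=-7, d=3, jump=0, S_13=-7
t=13: S=-7, d=0, jump=0, S_14=-7

-7


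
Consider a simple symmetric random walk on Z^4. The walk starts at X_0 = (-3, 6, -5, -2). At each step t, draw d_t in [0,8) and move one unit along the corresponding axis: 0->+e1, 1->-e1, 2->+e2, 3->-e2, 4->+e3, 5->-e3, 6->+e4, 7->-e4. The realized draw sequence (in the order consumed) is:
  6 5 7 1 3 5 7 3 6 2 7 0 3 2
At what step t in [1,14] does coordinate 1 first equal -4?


4

t=0: X=(-3, 6, -5, -2), d=6 → +e4, X_1=(-3, 6, -5, -1)
t=1: X=(-3, 6, -5, -1), d=5 → -e3, X_2=(-3, 6, -6, -1)
t=2: X=(-3, 6, -6, -1), d=7 → -e4, X_3=(-3, 6, -6, -2)
t=3: X=(-3, 6, -6, -2), d=1 → -e1, X_4=(-4, 6, -6, -2)
t=4: X=(-4, 6, -6, -2), d=3 → -e2, X_5=(-4, 5, -6, -2)
t=5: X=(-4, 5, -6, -2), d=5 → -e3, X_6=(-4, 5, -7, -2)
t=6: X=(-4, 5, -7, -2), d=7 → -e4, X_7=(-4, 5, -7, -3)
t=7: X=(-4, 5, -7, -3), d=3 → -e2, X_8=(-4, 4, -7, -3)
t=8: X=(-4, 4, -7, -3), d=6 → +e4, X_9=(-4, 4, -7, -2)
t=9: X=(-4, 4, -7, -2), d=2 → +e2, X_10=(-4, 5, -7, -2)
t=10: X=(-4, 5, -7, -2), d=7 → -e4, X_11=(-4, 5, -7, -3)
t=11: X=(-4, 5, -7, -3), d=0 → +e1, X_12=(-3, 5, -7, -3)
t=12: X=(-3, 5, -7, -3), d=3 → -e2, X_13=(-3, 4, -7, -3)
t=13: X=(-3, 4, -7, -3), d=2 → +e2, X_14=(-3, 5, -7, -3)


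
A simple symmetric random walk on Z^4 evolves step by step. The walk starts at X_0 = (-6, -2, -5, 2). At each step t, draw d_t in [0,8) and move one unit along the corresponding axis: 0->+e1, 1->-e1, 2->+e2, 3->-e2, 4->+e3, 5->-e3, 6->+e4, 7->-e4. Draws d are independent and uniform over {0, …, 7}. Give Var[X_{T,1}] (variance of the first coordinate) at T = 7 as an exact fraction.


Outcome values over d=0..7: [1, -1, 0, 0, 0, 0, 0, 0]
Σy = 0, Σy² = 2, M = 8
μ = 0/8 = 0,  σ² = 2/8 − (0)² = 1/4
Independent increments: Var[X_7] = 7·σ² = 7·(1/4) = 7/4

7/4


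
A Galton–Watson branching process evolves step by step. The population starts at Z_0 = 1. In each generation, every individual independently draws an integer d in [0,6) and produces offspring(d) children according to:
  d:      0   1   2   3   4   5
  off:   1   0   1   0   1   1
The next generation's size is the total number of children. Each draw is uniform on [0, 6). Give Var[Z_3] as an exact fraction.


152/729

Outcome values over d=0..5: [1, 0, 1, 0, 1, 1]
Σy = 4, Σy² = 4, M = 6
μ = 4/6 = 2/3,  σ² = 4/6 − (2/3)² = 2/9
V_0 = 0, E_0 = 1
V_1 = 2/9·E_0 + (2/3)²·V_0 = 2/9;  E_1 = 2/3
V_2 = 2/9·E_1 + (2/3)²·V_1 = 20/81;  E_2 = 4/9
V_3 = 2/9·E_2 + (2/3)²·V_2 = 152/729;  E_3 = 8/27


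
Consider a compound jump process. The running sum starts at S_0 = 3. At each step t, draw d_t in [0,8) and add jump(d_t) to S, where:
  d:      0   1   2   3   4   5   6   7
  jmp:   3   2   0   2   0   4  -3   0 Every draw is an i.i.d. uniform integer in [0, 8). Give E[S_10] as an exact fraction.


Outcome values over d=0..7: [3, 2, 0, 2, 0, 4, -3, 0]
Σy = 8, Σy² = 42, M = 8
μ = 8/8 = 1,  σ² = 42/8 − (1)² = 17/4
E[S_10] = 3 + 10·(1) = 13

13


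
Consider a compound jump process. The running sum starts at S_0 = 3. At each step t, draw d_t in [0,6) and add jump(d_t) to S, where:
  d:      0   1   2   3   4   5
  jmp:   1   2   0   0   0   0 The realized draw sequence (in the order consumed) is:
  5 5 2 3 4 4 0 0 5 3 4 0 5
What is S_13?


t=0: S=3, d=5, jump=0, S_1=3
t=1: S=3, d=5, jump=0, S_2=3
t=2: S=3, d=2, jump=0, S_3=3
t=3: S=3, d=3, jump=0, S_4=3
t=4: S=3, d=4, jump=0, S_5=3
t=5: S=3, d=4, jump=0, S_6=3
t=6: S=3, d=0, jump=1, S_7=4
t=7: S=4, d=0, jump=1, S_8=5
t=8: S=5, d=5, jump=0, S_9=5
t=9: S=5, d=3, jump=0, S_10=5
t=10: S=5, d=4, jump=0, S_11=5
t=11: S=5, d=0, jump=1, S_12=6
t=12: S=6, d=5, jump=0, S_13=6

6


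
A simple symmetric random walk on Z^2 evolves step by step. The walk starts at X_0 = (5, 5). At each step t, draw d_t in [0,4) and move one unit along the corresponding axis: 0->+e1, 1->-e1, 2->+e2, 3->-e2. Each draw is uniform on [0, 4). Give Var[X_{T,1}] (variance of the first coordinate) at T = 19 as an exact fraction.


19/2

Outcome values over d=0..3: [1, -1, 0, 0]
Σy = 0, Σy² = 2, M = 4
μ = 0/4 = 0,  σ² = 2/4 − (0)² = 1/2
Independent increments: Var[X_19] = 19·σ² = 19·(1/2) = 19/2


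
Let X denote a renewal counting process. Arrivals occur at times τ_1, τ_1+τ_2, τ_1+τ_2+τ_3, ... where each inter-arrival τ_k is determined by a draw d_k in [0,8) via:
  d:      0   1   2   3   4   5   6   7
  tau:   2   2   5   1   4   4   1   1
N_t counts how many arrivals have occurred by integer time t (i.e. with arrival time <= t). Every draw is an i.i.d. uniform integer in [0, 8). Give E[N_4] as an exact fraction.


5913/4096

Inter-arrival values over d=0..7: [2, 2, 5, 1, 4, 4, 1, 1]
Each d has probability 1/8, so the pmf of τ is: f(1) = 3/8, f(2) = 1/4, f(4) = 1/4, f(5) = 1/8
Renewal equation for m(n) = E[N_n]: condition on τ_1 = k (if k <= n, one arrival plus a fresh copy on the remaining n−k steps): m(n) = F(n) + Σ_{k<=n} f(k)·m(n−k), where F(n) = P(τ <= n) and m(0) = 0
m(1) = F(1) = 3/8
m(2) = F(2) + f(1)·m(1) = 5/8 + 3/8·3/8 = 49/64
m(3) = F(3) + f(1)·m(2) + f(2)·m(1) = 5/8 + 3/8·49/64 + 1/4·3/8 = 515/512
m(4) = F(4) + f(1)·m(3) + f(2)·m(2) = 7/8 + 3/8·515/512 + 1/4·49/64 = 5913/4096
E[N_4] = m(4) = 5913/4096


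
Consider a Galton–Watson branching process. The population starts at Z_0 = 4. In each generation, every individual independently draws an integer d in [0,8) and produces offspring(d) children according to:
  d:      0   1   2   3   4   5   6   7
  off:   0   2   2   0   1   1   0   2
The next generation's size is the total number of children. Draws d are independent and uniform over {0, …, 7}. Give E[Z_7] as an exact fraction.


Outcome values over d=0..7: [0, 2, 2, 0, 1, 1, 0, 2]
Σy = 8, Σy² = 14, M = 8
μ = 8/8 = 1,  σ² = 14/8 − (1)² = 3/4
E[Z_0] = 4
E[Z_1] = 1·E[Z_0] = 4
E[Z_2] = 1·E[Z_1] = 4
E[Z_3] = 1·E[Z_2] = 4
E[Z_4] = 1·E[Z_3] = 4
E[Z_5] = 1·E[Z_4] = 4
E[Z_6] = 1·E[Z_5] = 4
E[Z_7] = 1·E[Z_6] = 4

4


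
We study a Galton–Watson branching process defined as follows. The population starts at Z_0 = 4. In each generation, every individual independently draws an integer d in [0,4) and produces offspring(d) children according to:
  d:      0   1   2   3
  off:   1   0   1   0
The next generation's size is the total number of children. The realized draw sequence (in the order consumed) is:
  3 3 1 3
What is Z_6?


gen 0: Z_0=4, draws=[3, 3, 1, 3], offspring=[0, 0, 0, 0], Z_1=0
gen 1: Z_1=0, draws=[], offspring=[], Z_2=0
gen 2: Z_2=0, draws=[], offspring=[], Z_3=0
gen 3: Z_3=0, draws=[], offspring=[], Z_4=0
gen 4: Z_4=0, draws=[], offspring=[], Z_5=0
gen 5: Z_5=0, draws=[], offspring=[], Z_6=0

0


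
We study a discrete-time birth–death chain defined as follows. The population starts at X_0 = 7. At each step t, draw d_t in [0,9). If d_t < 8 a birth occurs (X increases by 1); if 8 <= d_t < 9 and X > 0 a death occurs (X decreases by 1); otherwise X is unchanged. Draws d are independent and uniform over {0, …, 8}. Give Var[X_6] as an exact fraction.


64/27

X can drop by at most 1 per step and X_0 = 7 > T = 6, so X_t >= 7 − t >= 1 > 0 for every t <= 6: the floor at 0 (the 'and X > 0' condition) never binds. Hence X_6 = X_0 + Σ_{t<6} Y_t with i.i.d. increments Y_t = y(d_t) ∈ {+1, −1, 0}.
Outcome values over d=0..8: [1, 1, 1, 1, 1, 1, 1, 1, -1]
Σy = 7, Σy² = 9, M = 9
μ = 7/9 = 7/9,  σ² = 9/9 − (7/9)² = 32/81
Independent increments: Var[X_6] = 6·σ² = 6·(32/81) = 64/27


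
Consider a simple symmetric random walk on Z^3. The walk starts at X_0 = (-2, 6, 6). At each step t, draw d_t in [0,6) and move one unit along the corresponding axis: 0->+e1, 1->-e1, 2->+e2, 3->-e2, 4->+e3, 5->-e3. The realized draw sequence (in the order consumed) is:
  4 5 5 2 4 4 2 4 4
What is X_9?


t=0: X=(-2, 6, 6), d=4 → +e3, X_1=(-2, 6, 7)
t=1: X=(-2, 6, 7), d=5 → -e3, X_2=(-2, 6, 6)
t=2: X=(-2, 6, 6), d=5 → -e3, X_3=(-2, 6, 5)
t=3: X=(-2, 6, 5), d=2 → +e2, X_4=(-2, 7, 5)
t=4: X=(-2, 7, 5), d=4 → +e3, X_5=(-2, 7, 6)
t=5: X=(-2, 7, 6), d=4 → +e3, X_6=(-2, 7, 7)
t=6: X=(-2, 7, 7), d=2 → +e2, X_7=(-2, 8, 7)
t=7: X=(-2, 8, 7), d=4 → +e3, X_8=(-2, 8, 8)
t=8: X=(-2, 8, 8), d=4 → +e3, X_9=(-2, 8, 9)

(-2, 8, 9)


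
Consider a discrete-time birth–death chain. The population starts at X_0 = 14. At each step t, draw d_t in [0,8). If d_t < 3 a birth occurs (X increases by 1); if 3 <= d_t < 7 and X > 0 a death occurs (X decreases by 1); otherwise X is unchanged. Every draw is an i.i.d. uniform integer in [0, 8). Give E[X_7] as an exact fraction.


X can drop by at most 1 per step and X_0 = 14 > T = 7, so X_t >= 14 − t >= 7 > 0 for every t <= 7: the floor at 0 (the 'and X > 0' condition) never binds. Hence X_7 = X_0 + Σ_{t<7} Y_t with i.i.d. increments Y_t = y(d_t) ∈ {+1, −1, 0}.
Outcome values over d=0..7: [1, 1, 1, -1, -1, -1, -1, 0]
Σy = -1, Σy² = 7, M = 8
μ = -1/8 = -1/8,  σ² = 7/8 − (-1/8)² = 55/64
E[X_7] = 14 + 7·(-1/8) = 105/8

105/8


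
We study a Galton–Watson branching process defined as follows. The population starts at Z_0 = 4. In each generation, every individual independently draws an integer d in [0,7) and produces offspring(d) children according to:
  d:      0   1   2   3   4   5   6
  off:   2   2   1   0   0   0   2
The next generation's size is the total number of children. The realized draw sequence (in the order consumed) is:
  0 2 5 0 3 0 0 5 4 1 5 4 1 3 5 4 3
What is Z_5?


gen 0: Z_0=4, draws=[0, 2, 5, 0], offspring=[2, 1, 0, 2], Z_1=5
gen 1: Z_1=5, draws=[3, 0, 0, 5, 4], offspring=[0, 2, 2, 0, 0], Z_2=4
gen 2: Z_2=4, draws=[1, 5, 4, 1], offspring=[2, 0, 0, 2], Z_3=4
gen 3: Z_3=4, draws=[3, 5, 4, 3], offspring=[0, 0, 0, 0], Z_4=0
gen 4: Z_4=0, draws=[], offspring=[], Z_5=0

0


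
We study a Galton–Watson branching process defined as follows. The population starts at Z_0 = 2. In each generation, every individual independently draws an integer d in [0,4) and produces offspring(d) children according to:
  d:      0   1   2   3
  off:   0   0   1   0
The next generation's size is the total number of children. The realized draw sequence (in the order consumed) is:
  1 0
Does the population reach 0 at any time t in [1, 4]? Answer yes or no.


gen 0: Z_0=2, draws=[1, 0], offspring=[0, 0], Z_1=0
gen 1: Z_1=0, draws=[], offspring=[], Z_2=0
gen 2: Z_2=0, draws=[], offspring=[], Z_3=0
gen 3: Z_3=0, draws=[], offspring=[], Z_4=0

yes


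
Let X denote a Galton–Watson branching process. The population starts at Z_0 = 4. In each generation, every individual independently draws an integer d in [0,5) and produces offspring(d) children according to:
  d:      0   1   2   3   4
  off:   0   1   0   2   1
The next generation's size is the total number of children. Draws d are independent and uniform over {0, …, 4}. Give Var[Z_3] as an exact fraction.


Outcome values over d=0..4: [0, 1, 0, 2, 1]
Σy = 4, Σy² = 6, M = 5
μ = 4/5 = 4/5,  σ² = 6/5 − (4/5)² = 14/25
V_0 = 0, E_0 = 4
V_1 = 14/25·E_0 + (4/5)²·V_0 = 56/25;  E_1 = 16/5
V_2 = 14/25·E_1 + (4/5)²·V_1 = 2016/625;  E_2 = 64/25
V_3 = 14/25·E_2 + (4/5)²·V_2 = 54656/15625;  E_3 = 256/125

54656/15625


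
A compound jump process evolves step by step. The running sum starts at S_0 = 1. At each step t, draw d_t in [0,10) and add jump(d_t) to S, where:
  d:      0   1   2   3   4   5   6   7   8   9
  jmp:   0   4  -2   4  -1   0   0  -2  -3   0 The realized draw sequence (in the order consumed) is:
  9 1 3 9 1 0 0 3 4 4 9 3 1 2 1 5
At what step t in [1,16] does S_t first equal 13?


t=0: S=1, d=9, jump=0, S_1=1
t=1: S=1, d=1, jump=4, S_2=5
t=2: S=5, d=3, jump=4, S_3=9
t=3: S=9, d=9, jump=0, S_4=9
t=4: S=9, d=1, jump=4, S_5=13
t=5: S=13, d=0, jump=0, S_6=13
t=6: S=13, d=0, jump=0, S_7=13
t=7: S=13, d=3, jump=4, S_8=17
t=8: S=17, d=4, jump=-1, S_9=16
t=9: S=16, d=4, jump=-1, S_10=15
t=10: S=15, d=9, jump=0, S_11=15
t=11: S=15, d=3, jump=4, S_12=19
t=12: S=19, d=1, jump=4, S_13=23
t=13: S=23, d=2, jump=-2, S_14=21
t=14: S=21, d=1, jump=4, S_15=25
t=15: S=25, d=5, jump=0, S_16=25

5


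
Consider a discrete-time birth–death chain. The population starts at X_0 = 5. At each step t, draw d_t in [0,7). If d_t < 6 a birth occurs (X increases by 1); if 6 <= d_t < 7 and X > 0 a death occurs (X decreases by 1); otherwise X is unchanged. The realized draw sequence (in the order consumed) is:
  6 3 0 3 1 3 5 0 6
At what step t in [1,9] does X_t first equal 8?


t=0: X=5, d=6 → death, X_1=4
t=1: X=4, d=3 → birth, X_2=5
t=2: X=5, d=0 → birth, X_3=6
t=3: X=6, d=3 → birth, X_4=7
t=4: X=7, d=1 → birth, X_5=8
t=5: X=8, d=3 → birth, X_6=9
t=6: X=9, d=5 → birth, X_7=10
t=7: X=10, d=0 → birth, X_8=11
t=8: X=11, d=6 → death, X_9=10

5


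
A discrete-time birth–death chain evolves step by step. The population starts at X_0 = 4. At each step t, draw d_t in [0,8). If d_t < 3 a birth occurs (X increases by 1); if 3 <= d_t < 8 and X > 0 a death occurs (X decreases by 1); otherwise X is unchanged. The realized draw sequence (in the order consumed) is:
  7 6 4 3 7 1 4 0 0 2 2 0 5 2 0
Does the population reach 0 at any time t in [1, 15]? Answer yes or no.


t=0: X=4, d=7 → death, X_1=3
t=1: X=3, d=6 → death, X_2=2
t=2: X=2, d=4 → death, X_3=1
t=3: X=1, d=3 → death, X_4=0
t=4: X=0, d=7 → hold, X_5=0
t=5: X=0, d=1 → birth, X_6=1
t=6: X=1, d=4 → death, X_7=0
t=7: X=0, d=0 → birth, X_8=1
t=8: X=1, d=0 → birth, X_9=2
t=9: X=2, d=2 → birth, X_10=3
t=10: X=3, d=2 → birth, X_11=4
t=11: X=4, d=0 → birth, X_12=5
t=12: X=5, d=5 → death, X_13=4
t=13: X=4, d=2 → birth, X_14=5
t=14: X=5, d=0 → birth, X_15=6

yes


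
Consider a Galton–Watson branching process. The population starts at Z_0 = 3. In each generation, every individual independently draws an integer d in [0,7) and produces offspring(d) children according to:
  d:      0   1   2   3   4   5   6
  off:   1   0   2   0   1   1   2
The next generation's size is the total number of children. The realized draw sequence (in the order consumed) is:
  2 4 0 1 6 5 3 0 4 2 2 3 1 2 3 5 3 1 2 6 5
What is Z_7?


gen 0: Z_0=3, draws=[2, 4, 0], offspring=[2, 1, 1], Z_1=4
gen 1: Z_1=4, draws=[1, 6, 5, 3], offspring=[0, 2, 1, 0], Z_2=3
gen 2: Z_2=3, draws=[0, 4, 2], offspring=[1, 1, 2], Z_3=4
gen 3: Z_3=4, draws=[2, 3, 1, 2], offspring=[2, 0, 0, 2], Z_4=4
gen 4: Z_4=4, draws=[3, 5, 3, 1], offspring=[0, 1, 0, 0], Z_5=1
gen 5: Z_5=1, draws=[2], offspring=[2], Z_6=2
gen 6: Z_6=2, draws=[6, 5], offspring=[2, 1], Z_7=3

3


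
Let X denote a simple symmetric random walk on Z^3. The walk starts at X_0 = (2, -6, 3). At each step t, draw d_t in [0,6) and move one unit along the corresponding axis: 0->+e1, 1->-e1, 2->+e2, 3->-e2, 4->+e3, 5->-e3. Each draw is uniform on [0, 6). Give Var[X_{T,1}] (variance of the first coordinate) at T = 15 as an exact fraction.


Outcome values over d=0..5: [1, -1, 0, 0, 0, 0]
Σy = 0, Σy² = 2, M = 6
μ = 0/6 = 0,  σ² = 2/6 − (0)² = 1/3
Independent increments: Var[X_15] = 15·σ² = 15·(1/3) = 5

5


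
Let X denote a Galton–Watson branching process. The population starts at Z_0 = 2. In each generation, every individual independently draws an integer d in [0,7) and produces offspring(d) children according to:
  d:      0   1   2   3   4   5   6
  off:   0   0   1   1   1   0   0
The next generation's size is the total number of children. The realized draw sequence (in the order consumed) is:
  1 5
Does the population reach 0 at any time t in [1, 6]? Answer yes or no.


gen 0: Z_0=2, draws=[1, 5], offspring=[0, 0], Z_1=0
gen 1: Z_1=0, draws=[], offspring=[], Z_2=0
gen 2: Z_2=0, draws=[], offspring=[], Z_3=0
gen 3: Z_3=0, draws=[], offspring=[], Z_4=0
gen 4: Z_4=0, draws=[], offspring=[], Z_5=0
gen 5: Z_5=0, draws=[], offspring=[], Z_6=0

yes


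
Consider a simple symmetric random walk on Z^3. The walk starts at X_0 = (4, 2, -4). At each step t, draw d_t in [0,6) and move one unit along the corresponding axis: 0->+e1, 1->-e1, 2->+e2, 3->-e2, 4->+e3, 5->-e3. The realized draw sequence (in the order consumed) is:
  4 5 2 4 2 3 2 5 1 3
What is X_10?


(3, 3, -4)

t=0: X=(4, 2, -4), d=4 → +e3, X_1=(4, 2, -3)
t=1: X=(4, 2, -3), d=5 → -e3, X_2=(4, 2, -4)
t=2: X=(4, 2, -4), d=2 → +e2, X_3=(4, 3, -4)
t=3: X=(4, 3, -4), d=4 → +e3, X_4=(4, 3, -3)
t=4: X=(4, 3, -3), d=2 → +e2, X_5=(4, 4, -3)
t=5: X=(4, 4, -3), d=3 → -e2, X_6=(4, 3, -3)
t=6: X=(4, 3, -3), d=2 → +e2, X_7=(4, 4, -3)
t=7: X=(4, 4, -3), d=5 → -e3, X_8=(4, 4, -4)
t=8: X=(4, 4, -4), d=1 → -e1, X_9=(3, 4, -4)
t=9: X=(3, 4, -4), d=3 → -e2, X_10=(3, 3, -4)


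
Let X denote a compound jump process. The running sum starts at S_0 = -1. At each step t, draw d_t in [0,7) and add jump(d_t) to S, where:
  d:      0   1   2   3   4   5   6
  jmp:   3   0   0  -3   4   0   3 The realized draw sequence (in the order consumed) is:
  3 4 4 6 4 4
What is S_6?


t=0: S=-1, d=3, jump=-3, S_1=-4
t=1: S=-4, d=4, jump=4, S_2=0
t=2: S=0, d=4, jump=4, S_3=4
t=3: S=4, d=6, jump=3, S_4=7
t=4: S=7, d=4, jump=4, S_5=11
t=5: S=11, d=4, jump=4, S_6=15

15


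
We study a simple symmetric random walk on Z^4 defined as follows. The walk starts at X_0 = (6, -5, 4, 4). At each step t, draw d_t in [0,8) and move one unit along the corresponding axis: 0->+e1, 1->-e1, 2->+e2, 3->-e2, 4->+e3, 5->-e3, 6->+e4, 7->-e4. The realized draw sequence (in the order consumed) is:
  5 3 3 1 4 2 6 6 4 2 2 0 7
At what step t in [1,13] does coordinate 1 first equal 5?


t=0: X=(6, -5, 4, 4), d=5 → -e3, X_1=(6, -5, 3, 4)
t=1: X=(6, -5, 3, 4), d=3 → -e2, X_2=(6, -6, 3, 4)
t=2: X=(6, -6, 3, 4), d=3 → -e2, X_3=(6, -7, 3, 4)
t=3: X=(6, -7, 3, 4), d=1 → -e1, X_4=(5, -7, 3, 4)
t=4: X=(5, -7, 3, 4), d=4 → +e3, X_5=(5, -7, 4, 4)
t=5: X=(5, -7, 4, 4), d=2 → +e2, X_6=(5, -6, 4, 4)
t=6: X=(5, -6, 4, 4), d=6 → +e4, X_7=(5, -6, 4, 5)
t=7: X=(5, -6, 4, 5), d=6 → +e4, X_8=(5, -6, 4, 6)
t=8: X=(5, -6, 4, 6), d=4 → +e3, X_9=(5, -6, 5, 6)
t=9: X=(5, -6, 5, 6), d=2 → +e2, X_10=(5, -5, 5, 6)
t=10: X=(5, -5, 5, 6), d=2 → +e2, X_11=(5, -4, 5, 6)
t=11: X=(5, -4, 5, 6), d=0 → +e1, X_12=(6, -4, 5, 6)
t=12: X=(6, -4, 5, 6), d=7 → -e4, X_13=(6, -4, 5, 5)

4


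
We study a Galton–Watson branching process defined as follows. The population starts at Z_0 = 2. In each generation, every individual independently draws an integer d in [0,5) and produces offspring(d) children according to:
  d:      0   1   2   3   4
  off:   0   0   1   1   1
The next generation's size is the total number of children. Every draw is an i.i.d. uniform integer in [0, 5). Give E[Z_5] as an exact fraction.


486/3125

Outcome values over d=0..4: [0, 0, 1, 1, 1]
Σy = 3, Σy² = 3, M = 5
μ = 3/5 = 3/5,  σ² = 3/5 − (3/5)² = 6/25
E[Z_0] = 2
E[Z_1] = 3/5·E[Z_0] = 6/5
E[Z_2] = 3/5·E[Z_1] = 18/25
E[Z_3] = 3/5·E[Z_2] = 54/125
E[Z_4] = 3/5·E[Z_3] = 162/625
E[Z_5] = 3/5·E[Z_4] = 486/3125
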